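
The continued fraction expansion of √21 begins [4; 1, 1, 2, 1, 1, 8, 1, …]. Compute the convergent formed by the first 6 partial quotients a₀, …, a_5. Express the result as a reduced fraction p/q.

55/12

Start with 1.
1 + 1/(1/1) = 1 + 1/1 = 2/1
2 + 1/(2/1) = 2 + 1/2 = 5/2
1 + 1/(5/2) = 1 + 2/5 = 7/5
1 + 1/(7/5) = 1 + 5/7 = 12/7
4 + 1/(12/7) = 4 + 7/12 = 55/12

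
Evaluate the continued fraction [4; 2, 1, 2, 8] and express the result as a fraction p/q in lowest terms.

293/67

Start with 8.
2 + 1/(8/1) = 2 + 1/8 = 17/8
1 + 1/(17/8) = 1 + 8/17 = 25/17
2 + 1/(25/17) = 2 + 17/25 = 67/25
4 + 1/(67/25) = 4 + 25/67 = 293/67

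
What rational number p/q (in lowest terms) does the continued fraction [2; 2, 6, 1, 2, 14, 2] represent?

a_0 = 2: 2/1
a_1 = 2: 5/2
a_2 = 6: 32/13
a_3 = 1: 37/15
a_4 = 2: 106/43
a_5 = 14: 1521/617
a_6 = 2: 3148/1277

3148/1277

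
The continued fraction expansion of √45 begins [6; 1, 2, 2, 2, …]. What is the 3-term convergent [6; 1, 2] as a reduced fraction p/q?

20/3

Start with 2.
1 + 1/(2/1) = 1 + 1/2 = 3/2
6 + 1/(3/2) = 6 + 2/3 = 20/3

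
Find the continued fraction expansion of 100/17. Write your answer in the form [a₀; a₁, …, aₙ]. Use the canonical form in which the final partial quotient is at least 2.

Run the Euclidean algorithm, recording each quotient:
100 = 5·17 + 15, so a_0 = 5
17 = 1·15 + 2, so a_1 = 1
15 = 7·2 + 1, so a_2 = 7
2 = 2·1 + 0, so a_3 = 2

[5; 1, 7, 2]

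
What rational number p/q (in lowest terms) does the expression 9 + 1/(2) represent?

19/2

a_0 = 9: 9/1
a_1 = 2: 19/2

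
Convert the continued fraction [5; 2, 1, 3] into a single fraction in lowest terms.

Start with 3.
1 + 1/(3/1) = 1 + 1/3 = 4/3
2 + 1/(4/3) = 2 + 3/4 = 11/4
5 + 1/(11/4) = 5 + 4/11 = 59/11

59/11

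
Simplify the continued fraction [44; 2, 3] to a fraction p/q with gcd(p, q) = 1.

311/7

Use the convergent recurrence hₖ = aₖ·hₖ₋₁ + hₖ₋₂ (and likewise for the denominators kₖ):
a_0 = 44: 44/1
a_1 = 2: 89/2
a_2 = 3: 311/7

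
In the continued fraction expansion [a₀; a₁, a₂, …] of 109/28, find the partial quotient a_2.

⌊109/28⌋ = 3, remainder 25
⌊28/25⌋ = 1, remainder 3
⌊25/3⌋ = 8, remainder 1

8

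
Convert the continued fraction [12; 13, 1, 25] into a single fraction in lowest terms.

4382/363

a_0 = 12: 12/1
a_1 = 13: 157/13
a_2 = 1: 169/14
a_3 = 25: 4382/363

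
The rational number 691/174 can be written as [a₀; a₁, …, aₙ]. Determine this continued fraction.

[3; 1, 33, 1, 4]

691 ÷ 174 → quotient 3, remainder 169
174 ÷ 169 → quotient 1, remainder 5
169 ÷ 5 → quotient 33, remainder 4
5 ÷ 4 → quotient 1, remainder 1
4 ÷ 1 → quotient 4, remainder 0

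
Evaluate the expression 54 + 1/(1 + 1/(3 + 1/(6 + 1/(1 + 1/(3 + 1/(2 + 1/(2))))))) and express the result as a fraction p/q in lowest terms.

33841/618

Build up convergents one term at a time:
a_0 = 54: 54/1
a_1 = 1: 55/1
a_2 = 3: 219/4
a_3 = 6: 1369/25
a_4 = 1: 1588/29
a_5 = 3: 6133/112
a_6 = 2: 13854/253
a_7 = 2: 33841/618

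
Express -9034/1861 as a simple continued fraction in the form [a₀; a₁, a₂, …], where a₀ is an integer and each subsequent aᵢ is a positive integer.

-9034 = -5·1861 + 271, so a_0 = -5
1861 = 6·271 + 235, so a_1 = 6
271 = 1·235 + 36, so a_2 = 1
235 = 6·36 + 19, so a_3 = 6
36 = 1·19 + 17, so a_4 = 1
19 = 1·17 + 2, so a_5 = 1
17 = 8·2 + 1, so a_6 = 8
2 = 2·1 + 0, so a_7 = 2

[-5; 6, 1, 6, 1, 1, 8, 2]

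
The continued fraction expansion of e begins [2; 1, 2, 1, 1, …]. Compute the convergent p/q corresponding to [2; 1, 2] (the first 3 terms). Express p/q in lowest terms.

8/3

a_0 = 2: 2/1
a_1 = 1: 3/1
a_2 = 2: 8/3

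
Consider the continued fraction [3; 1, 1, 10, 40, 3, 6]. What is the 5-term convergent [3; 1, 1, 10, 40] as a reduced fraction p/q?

2967/842

a_0 = 3: 3/1
a_1 = 1: 4/1
a_2 = 1: 7/2
a_3 = 10: 74/21
a_4 = 40: 2967/842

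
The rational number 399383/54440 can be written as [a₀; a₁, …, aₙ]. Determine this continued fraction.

399383 ÷ 54440 → quotient 7, remainder 18303
54440 ÷ 18303 → quotient 2, remainder 17834
18303 ÷ 17834 → quotient 1, remainder 469
17834 ÷ 469 → quotient 38, remainder 12
469 ÷ 12 → quotient 39, remainder 1
12 ÷ 1 → quotient 12, remainder 0

[7; 2, 1, 38, 39, 12]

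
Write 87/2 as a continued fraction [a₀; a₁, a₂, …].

[43; 2]

⌊87/2⌋ = 43, remainder 1
⌊2/1⌋ = 2, remainder 0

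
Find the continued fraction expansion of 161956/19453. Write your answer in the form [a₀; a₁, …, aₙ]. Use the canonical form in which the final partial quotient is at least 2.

Run the Euclidean algorithm, recording each quotient:
161956 ÷ 19453 → quotient 8, remainder 6332
19453 ÷ 6332 → quotient 3, remainder 457
6332 ÷ 457 → quotient 13, remainder 391
457 ÷ 391 → quotient 1, remainder 66
391 ÷ 66 → quotient 5, remainder 61
66 ÷ 61 → quotient 1, remainder 5
61 ÷ 5 → quotient 12, remainder 1
5 ÷ 1 → quotient 5, remainder 0

[8; 3, 13, 1, 5, 1, 12, 5]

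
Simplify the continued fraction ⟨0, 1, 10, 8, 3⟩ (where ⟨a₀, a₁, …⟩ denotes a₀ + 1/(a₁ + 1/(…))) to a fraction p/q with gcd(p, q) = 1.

253/278

Start with 3.
8 + 1/(3/1) = 8 + 1/3 = 25/3
10 + 1/(25/3) = 10 + 3/25 = 253/25
1 + 1/(253/25) = 1 + 25/253 = 278/253
0 + 1/(278/253) = 0 + 253/278 = 253/278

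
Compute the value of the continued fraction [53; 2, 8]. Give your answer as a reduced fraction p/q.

a_0 = 53: 53/1
a_1 = 2: 107/2
a_2 = 8: 909/17

909/17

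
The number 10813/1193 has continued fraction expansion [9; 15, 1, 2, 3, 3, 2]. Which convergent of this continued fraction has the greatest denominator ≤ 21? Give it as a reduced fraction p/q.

a_0 = 9: 9/1  (≤ bound)
a_1 = 15: 136/15  (≤ bound)
a_2 = 1: 145/16  (≤ bound)
a_3 = 2: 426/47  (> 21, stop)

145/16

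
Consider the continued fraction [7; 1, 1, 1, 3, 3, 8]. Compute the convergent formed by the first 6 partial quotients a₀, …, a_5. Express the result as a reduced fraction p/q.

275/36

Start with 3.
3 + 1/(3/1) = 3 + 1/3 = 10/3
1 + 1/(10/3) = 1 + 3/10 = 13/10
1 + 1/(13/10) = 1 + 10/13 = 23/13
1 + 1/(23/13) = 1 + 13/23 = 36/23
7 + 1/(36/23) = 7 + 23/36 = 275/36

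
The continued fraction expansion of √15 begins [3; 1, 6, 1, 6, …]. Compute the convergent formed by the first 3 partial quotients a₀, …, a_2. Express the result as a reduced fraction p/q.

27/7

Collapse the nested fraction from the inside out:
Start with 6.
1 + 1/(6/1) = 1 + 1/6 = 7/6
3 + 1/(7/6) = 3 + 6/7 = 27/7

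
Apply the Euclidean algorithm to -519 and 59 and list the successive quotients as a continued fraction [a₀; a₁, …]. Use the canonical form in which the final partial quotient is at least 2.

-519 = -9·59 + 12, so a_0 = -9
59 = 4·12 + 11, so a_1 = 4
12 = 1·11 + 1, so a_2 = 1
11 = 11·1 + 0, so a_3 = 11

[-9; 4, 1, 11]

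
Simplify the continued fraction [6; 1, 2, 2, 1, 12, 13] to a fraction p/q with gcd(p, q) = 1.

Build up convergents one term at a time:
a_0 = 6: 6/1
a_1 = 1: 7/1
a_2 = 2: 20/3
a_3 = 2: 47/7
a_4 = 1: 67/10
a_5 = 12: 851/127
a_6 = 13: 11130/1661

11130/1661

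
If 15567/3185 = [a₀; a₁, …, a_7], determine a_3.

1

Apply division with remainder until the remainder is 0:
⌊15567/3185⌋ = 4, remainder 2827
⌊3185/2827⌋ = 1, remainder 358
⌊2827/358⌋ = 7, remainder 321
⌊358/321⌋ = 1, remainder 37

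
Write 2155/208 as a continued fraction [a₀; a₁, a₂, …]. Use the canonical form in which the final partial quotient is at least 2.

[10; 2, 1, 3, 2, 2, 3]

⌊2155/208⌋ = 10, remainder 75
⌊208/75⌋ = 2, remainder 58
⌊75/58⌋ = 1, remainder 17
⌊58/17⌋ = 3, remainder 7
⌊17/7⌋ = 2, remainder 3
⌊7/3⌋ = 2, remainder 1
⌊3/1⌋ = 3, remainder 0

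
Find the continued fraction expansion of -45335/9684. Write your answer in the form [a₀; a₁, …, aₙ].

[-5; 3, 7, 5, 4, 3, 6]

Run the Euclidean algorithm, recording each quotient:
-45335 = -5·9684 + 3085, so a_0 = -5
9684 = 3·3085 + 429, so a_1 = 3
3085 = 7·429 + 82, so a_2 = 7
429 = 5·82 + 19, so a_3 = 5
82 = 4·19 + 6, so a_4 = 4
19 = 3·6 + 1, so a_5 = 3
6 = 6·1 + 0, so a_6 = 6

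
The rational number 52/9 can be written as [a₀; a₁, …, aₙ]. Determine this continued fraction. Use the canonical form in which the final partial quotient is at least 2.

Run the Euclidean algorithm, recording each quotient:
52 = 5·9 + 7, so a_0 = 5
9 = 1·7 + 2, so a_1 = 1
7 = 3·2 + 1, so a_2 = 3
2 = 2·1 + 0, so a_3 = 2

[5; 1, 3, 2]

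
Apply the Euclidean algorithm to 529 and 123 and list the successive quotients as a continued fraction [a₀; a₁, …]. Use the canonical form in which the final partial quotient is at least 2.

529 ÷ 123 → quotient 4, remainder 37
123 ÷ 37 → quotient 3, remainder 12
37 ÷ 12 → quotient 3, remainder 1
12 ÷ 1 → quotient 12, remainder 0

[4; 3, 3, 12]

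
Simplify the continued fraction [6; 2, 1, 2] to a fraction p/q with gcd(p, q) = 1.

a_0 = 6: 6/1
a_1 = 2: 13/2
a_2 = 1: 19/3
a_3 = 2: 51/8

51/8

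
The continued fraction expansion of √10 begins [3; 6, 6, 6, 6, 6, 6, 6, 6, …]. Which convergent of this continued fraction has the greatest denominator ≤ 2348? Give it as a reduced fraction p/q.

4443/1405

a_0 = 3: 3/1  (≤ bound)
a_1 = 6: 19/6  (≤ bound)
a_2 = 6: 117/37  (≤ bound)
a_3 = 6: 721/228  (≤ bound)
a_4 = 6: 4443/1405  (≤ bound)
a_5 = 6: 27379/8658  (> 2348, stop)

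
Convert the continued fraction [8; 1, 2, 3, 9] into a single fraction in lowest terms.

809/93

Compute successive convergents:
a_0 = 8: 8/1
a_1 = 1: 9/1
a_2 = 2: 26/3
a_3 = 3: 87/10
a_4 = 9: 809/93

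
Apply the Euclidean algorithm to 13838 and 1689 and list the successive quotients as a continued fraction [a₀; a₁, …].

[8; 5, 5, 1, 1, 9, 3]

⌊13838/1689⌋ = 8, remainder 326
⌊1689/326⌋ = 5, remainder 59
⌊326/59⌋ = 5, remainder 31
⌊59/31⌋ = 1, remainder 28
⌊31/28⌋ = 1, remainder 3
⌊28/3⌋ = 9, remainder 1
⌊3/1⌋ = 3, remainder 0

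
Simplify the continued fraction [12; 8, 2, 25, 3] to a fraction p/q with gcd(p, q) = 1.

15947/1316

Start with 3.
25 + 1/(3/1) = 25 + 1/3 = 76/3
2 + 1/(76/3) = 2 + 3/76 = 155/76
8 + 1/(155/76) = 8 + 76/155 = 1316/155
12 + 1/(1316/155) = 12 + 155/1316 = 15947/1316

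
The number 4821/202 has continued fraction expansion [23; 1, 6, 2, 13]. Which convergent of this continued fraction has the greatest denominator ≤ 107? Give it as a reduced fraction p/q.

358/15

List convergents until the denominator exceeds the bound:
a_0 = 23: 23/1  (≤ bound)
a_1 = 1: 24/1  (≤ bound)
a_2 = 6: 167/7  (≤ bound)
a_3 = 2: 358/15  (≤ bound)
a_4 = 13: 4821/202  (> 107, stop)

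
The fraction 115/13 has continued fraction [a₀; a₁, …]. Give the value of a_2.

⌊115/13⌋ = 8, remainder 11
⌊13/11⌋ = 1, remainder 2
⌊11/2⌋ = 5, remainder 1

5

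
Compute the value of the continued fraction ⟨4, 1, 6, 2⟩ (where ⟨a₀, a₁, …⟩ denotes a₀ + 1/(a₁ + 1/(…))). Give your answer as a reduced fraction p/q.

Start with 2.
6 + 1/(2/1) = 6 + 1/2 = 13/2
1 + 1/(13/2) = 1 + 2/13 = 15/13
4 + 1/(15/13) = 4 + 13/15 = 73/15

73/15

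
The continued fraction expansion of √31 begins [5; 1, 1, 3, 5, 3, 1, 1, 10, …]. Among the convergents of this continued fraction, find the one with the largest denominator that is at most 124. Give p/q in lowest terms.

List convergents until the denominator exceeds the bound:
a_0 = 5: 5/1  (≤ bound)
a_1 = 1: 6/1  (≤ bound)
a_2 = 1: 11/2  (≤ bound)
a_3 = 3: 39/7  (≤ bound)
a_4 = 5: 206/37  (≤ bound)
a_5 = 3: 657/118  (≤ bound)
a_6 = 1: 863/155  (> 124, stop)

657/118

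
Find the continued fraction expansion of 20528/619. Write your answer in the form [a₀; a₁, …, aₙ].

[33; 6, 7, 1, 3, 3]

20528 = 33·619 + 101, so a_0 = 33
619 = 6·101 + 13, so a_1 = 6
101 = 7·13 + 10, so a_2 = 7
13 = 1·10 + 3, so a_3 = 1
10 = 3·3 + 1, so a_4 = 3
3 = 3·1 + 0, so a_5 = 3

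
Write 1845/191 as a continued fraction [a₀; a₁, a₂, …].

1845 ÷ 191 → quotient 9, remainder 126
191 ÷ 126 → quotient 1, remainder 65
126 ÷ 65 → quotient 1, remainder 61
65 ÷ 61 → quotient 1, remainder 4
61 ÷ 4 → quotient 15, remainder 1
4 ÷ 1 → quotient 4, remainder 0

[9; 1, 1, 1, 15, 4]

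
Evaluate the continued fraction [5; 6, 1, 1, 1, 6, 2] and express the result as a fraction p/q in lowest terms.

Start with 2.
6 + 1/(2/1) = 6 + 1/2 = 13/2
1 + 1/(13/2) = 1 + 2/13 = 15/13
1 + 1/(15/13) = 1 + 13/15 = 28/15
1 + 1/(28/15) = 1 + 15/28 = 43/28
6 + 1/(43/28) = 6 + 28/43 = 286/43
5 + 1/(286/43) = 5 + 43/286 = 1473/286

1473/286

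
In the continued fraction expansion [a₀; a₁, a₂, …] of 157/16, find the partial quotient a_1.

1

157 = 9·16 + 13, so a_0 = 9
16 = 1·13 + 3, so a_1 = 1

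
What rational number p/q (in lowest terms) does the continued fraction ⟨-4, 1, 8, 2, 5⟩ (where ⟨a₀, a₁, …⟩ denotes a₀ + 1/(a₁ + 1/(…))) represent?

Start with 5.
2 + 1/(5/1) = 2 + 1/5 = 11/5
8 + 1/(11/5) = 8 + 5/11 = 93/11
1 + 1/(93/11) = 1 + 11/93 = 104/93
-4 + 1/(104/93) = -4 + 93/104 = -323/104

-323/104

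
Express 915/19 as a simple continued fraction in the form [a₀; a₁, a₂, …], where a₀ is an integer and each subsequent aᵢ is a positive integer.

[48; 6, 3]

Repeatedly divide and take the remainder:
915 = 48·19 + 3, so a_0 = 48
19 = 6·3 + 1, so a_1 = 6
3 = 3·1 + 0, so a_2 = 3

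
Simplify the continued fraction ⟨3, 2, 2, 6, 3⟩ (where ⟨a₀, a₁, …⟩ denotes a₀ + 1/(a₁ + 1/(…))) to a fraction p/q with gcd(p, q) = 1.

Collapse the nested fraction from the inside out:
Start with 3.
6 + 1/(3/1) = 6 + 1/3 = 19/3
2 + 1/(19/3) = 2 + 3/19 = 41/19
2 + 1/(41/19) = 2 + 19/41 = 101/41
3 + 1/(101/41) = 3 + 41/101 = 344/101

344/101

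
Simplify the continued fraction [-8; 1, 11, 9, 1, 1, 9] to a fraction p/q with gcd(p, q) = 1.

Collapse the nested fraction from the inside out:
Start with 9.
1 + 1/(9/1) = 1 + 1/9 = 10/9
1 + 1/(10/9) = 1 + 9/10 = 19/10
9 + 1/(19/10) = 9 + 10/19 = 181/19
11 + 1/(181/19) = 11 + 19/181 = 2010/181
1 + 1/(2010/181) = 1 + 181/2010 = 2191/2010
-8 + 1/(2191/2010) = -8 + 2010/2191 = -15518/2191

-15518/2191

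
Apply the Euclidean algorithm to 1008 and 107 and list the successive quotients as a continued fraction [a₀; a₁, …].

[9; 2, 2, 1, 1, 1, 5]

Run the Euclidean algorithm, recording each quotient:
1008 = 9·107 + 45, so a_0 = 9
107 = 2·45 + 17, so a_1 = 2
45 = 2·17 + 11, so a_2 = 2
17 = 1·11 + 6, so a_3 = 1
11 = 1·6 + 5, so a_4 = 1
6 = 1·5 + 1, so a_5 = 1
5 = 5·1 + 0, so a_6 = 5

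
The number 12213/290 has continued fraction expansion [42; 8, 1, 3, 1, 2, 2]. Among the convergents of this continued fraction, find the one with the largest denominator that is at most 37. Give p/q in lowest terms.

a_0 = 42: 42/1  (≤ bound)
a_1 = 8: 337/8  (≤ bound)
a_2 = 1: 379/9  (≤ bound)
a_3 = 3: 1474/35  (≤ bound)
a_4 = 1: 1853/44  (> 37, stop)

1474/35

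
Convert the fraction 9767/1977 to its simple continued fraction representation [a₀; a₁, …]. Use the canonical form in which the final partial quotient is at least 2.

[4; 1, 15, 1, 3, 14, 2]

9767 ÷ 1977 → quotient 4, remainder 1859
1977 ÷ 1859 → quotient 1, remainder 118
1859 ÷ 118 → quotient 15, remainder 89
118 ÷ 89 → quotient 1, remainder 29
89 ÷ 29 → quotient 3, remainder 2
29 ÷ 2 → quotient 14, remainder 1
2 ÷ 1 → quotient 2, remainder 0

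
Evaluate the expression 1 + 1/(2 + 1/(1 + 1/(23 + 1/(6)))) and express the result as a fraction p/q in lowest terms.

574/429

Start with 6.
23 + 1/(6/1) = 23 + 1/6 = 139/6
1 + 1/(139/6) = 1 + 6/139 = 145/139
2 + 1/(145/139) = 2 + 139/145 = 429/145
1 + 1/(429/145) = 1 + 145/429 = 574/429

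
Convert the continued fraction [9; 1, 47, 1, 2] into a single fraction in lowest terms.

1457/146

a_0 = 9: 9/1
a_1 = 1: 10/1
a_2 = 47: 479/48
a_3 = 1: 489/49
a_4 = 2: 1457/146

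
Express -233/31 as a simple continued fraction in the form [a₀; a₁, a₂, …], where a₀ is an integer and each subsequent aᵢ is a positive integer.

[-8; 2, 15]

-233 ÷ 31 → quotient -8, remainder 15
31 ÷ 15 → quotient 2, remainder 1
15 ÷ 1 → quotient 15, remainder 0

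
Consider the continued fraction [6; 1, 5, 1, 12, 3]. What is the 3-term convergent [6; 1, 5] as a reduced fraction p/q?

Compute successive convergents:
a_0 = 6: 6/1
a_1 = 1: 7/1
a_2 = 5: 41/6

41/6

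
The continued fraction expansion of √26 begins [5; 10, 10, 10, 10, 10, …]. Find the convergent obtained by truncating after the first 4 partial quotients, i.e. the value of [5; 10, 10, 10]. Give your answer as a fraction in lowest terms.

5201/1020

Work from the innermost term outward:
Start with 10.
10 + 1/(10/1) = 10 + 1/10 = 101/10
10 + 1/(101/10) = 10 + 10/101 = 1020/101
5 + 1/(1020/101) = 5 + 101/1020 = 5201/1020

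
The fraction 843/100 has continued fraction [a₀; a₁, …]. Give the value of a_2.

3

Repeatedly divide and take the remainder:
843 ÷ 100 → quotient 8, remainder 43
100 ÷ 43 → quotient 2, remainder 14
43 ÷ 14 → quotient 3, remainder 1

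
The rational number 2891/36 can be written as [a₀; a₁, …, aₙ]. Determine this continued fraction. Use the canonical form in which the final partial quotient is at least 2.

2891 ÷ 36 → quotient 80, remainder 11
36 ÷ 11 → quotient 3, remainder 3
11 ÷ 3 → quotient 3, remainder 2
3 ÷ 2 → quotient 1, remainder 1
2 ÷ 1 → quotient 2, remainder 0

[80; 3, 3, 1, 2]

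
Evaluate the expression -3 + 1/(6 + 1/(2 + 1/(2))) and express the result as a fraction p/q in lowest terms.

Starting at the tail and folding back:
Start with 2.
2 + 1/(2/1) = 2 + 1/2 = 5/2
6 + 1/(5/2) = 6 + 2/5 = 32/5
-3 + 1/(32/5) = -3 + 5/32 = -91/32

-91/32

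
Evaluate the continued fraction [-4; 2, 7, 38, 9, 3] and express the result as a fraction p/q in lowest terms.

a_0 = -4: -4/1
a_1 = 2: -7/2
a_2 = 7: -53/15
a_3 = 38: -2021/572
a_4 = 9: -18242/5163
a_5 = 3: -56747/16061

-56747/16061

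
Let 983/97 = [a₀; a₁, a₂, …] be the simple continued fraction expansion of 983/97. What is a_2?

983 ÷ 97 → quotient 10, remainder 13
97 ÷ 13 → quotient 7, remainder 6
13 ÷ 6 → quotient 2, remainder 1

2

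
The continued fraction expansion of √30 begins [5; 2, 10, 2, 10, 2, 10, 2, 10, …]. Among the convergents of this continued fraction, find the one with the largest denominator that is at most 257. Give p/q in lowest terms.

a_0 = 5: 5/1  (≤ bound)
a_1 = 2: 11/2  (≤ bound)
a_2 = 10: 115/21  (≤ bound)
a_3 = 2: 241/44  (≤ bound)
a_4 = 10: 2525/461  (> 257, stop)

241/44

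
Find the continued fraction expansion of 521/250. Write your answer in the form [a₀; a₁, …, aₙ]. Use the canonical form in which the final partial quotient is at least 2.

521 ÷ 250 → quotient 2, remainder 21
250 ÷ 21 → quotient 11, remainder 19
21 ÷ 19 → quotient 1, remainder 2
19 ÷ 2 → quotient 9, remainder 1
2 ÷ 1 → quotient 2, remainder 0

[2; 11, 1, 9, 2]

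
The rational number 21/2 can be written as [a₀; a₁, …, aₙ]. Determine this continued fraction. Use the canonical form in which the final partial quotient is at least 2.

[10; 2]

21 = 10·2 + 1, so a_0 = 10
2 = 2·1 + 0, so a_1 = 2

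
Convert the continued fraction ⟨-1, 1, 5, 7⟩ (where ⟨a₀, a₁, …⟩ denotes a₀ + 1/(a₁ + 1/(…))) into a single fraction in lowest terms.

-7/43

a_0 = -1: -1/1
a_1 = 1: 0/1
a_2 = 5: -1/6
a_3 = 7: -7/43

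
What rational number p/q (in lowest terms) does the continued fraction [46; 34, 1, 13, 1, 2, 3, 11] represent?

2670673/58022

Start with 11.
3 + 1/(11/1) = 3 + 1/11 = 34/11
2 + 1/(34/11) = 2 + 11/34 = 79/34
1 + 1/(79/34) = 1 + 34/79 = 113/79
13 + 1/(113/79) = 13 + 79/113 = 1548/113
1 + 1/(1548/113) = 1 + 113/1548 = 1661/1548
34 + 1/(1661/1548) = 34 + 1548/1661 = 58022/1661
46 + 1/(58022/1661) = 46 + 1661/58022 = 2670673/58022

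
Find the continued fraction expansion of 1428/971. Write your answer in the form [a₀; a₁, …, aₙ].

[1; 2, 8, 57]

Run the Euclidean algorithm, recording each quotient:
1428 = 1·971 + 457, so a_0 = 1
971 = 2·457 + 57, so a_1 = 2
457 = 8·57 + 1, so a_2 = 8
57 = 57·1 + 0, so a_3 = 57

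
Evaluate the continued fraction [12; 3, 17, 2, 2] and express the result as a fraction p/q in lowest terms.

a_0 = 12: 12/1
a_1 = 3: 37/3
a_2 = 17: 641/52
a_3 = 2: 1319/107
a_4 = 2: 3279/266

3279/266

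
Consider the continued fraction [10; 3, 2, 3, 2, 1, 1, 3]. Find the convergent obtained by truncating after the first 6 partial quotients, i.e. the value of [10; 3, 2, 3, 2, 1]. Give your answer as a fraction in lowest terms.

813/79

Starting at the tail and folding back:
Start with 1.
2 + 1/(1/1) = 2 + 1/1 = 3/1
3 + 1/(3/1) = 3 + 1/3 = 10/3
2 + 1/(10/3) = 2 + 3/10 = 23/10
3 + 1/(23/10) = 3 + 10/23 = 79/23
10 + 1/(79/23) = 10 + 23/79 = 813/79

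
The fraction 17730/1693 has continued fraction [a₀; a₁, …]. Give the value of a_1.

17730 = 10·1693 + 800, so a_0 = 10
1693 = 2·800 + 93, so a_1 = 2

2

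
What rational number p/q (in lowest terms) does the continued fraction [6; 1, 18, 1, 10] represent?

1522/219

Start with 10.
1 + 1/(10/1) = 1 + 1/10 = 11/10
18 + 1/(11/10) = 18 + 10/11 = 208/11
1 + 1/(208/11) = 1 + 11/208 = 219/208
6 + 1/(219/208) = 6 + 208/219 = 1522/219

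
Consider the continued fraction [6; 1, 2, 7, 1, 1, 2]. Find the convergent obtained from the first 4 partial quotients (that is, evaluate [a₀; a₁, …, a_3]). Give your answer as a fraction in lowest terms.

a_0 = 6: 6/1
a_1 = 1: 7/1
a_2 = 2: 20/3
a_3 = 7: 147/22

147/22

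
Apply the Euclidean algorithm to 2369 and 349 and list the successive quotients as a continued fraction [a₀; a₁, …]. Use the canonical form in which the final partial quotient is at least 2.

⌊2369/349⌋ = 6, remainder 275
⌊349/275⌋ = 1, remainder 74
⌊275/74⌋ = 3, remainder 53
⌊74/53⌋ = 1, remainder 21
⌊53/21⌋ = 2, remainder 11
⌊21/11⌋ = 1, remainder 10
⌊11/10⌋ = 1, remainder 1
⌊10/1⌋ = 10, remainder 0

[6; 1, 3, 1, 2, 1, 1, 10]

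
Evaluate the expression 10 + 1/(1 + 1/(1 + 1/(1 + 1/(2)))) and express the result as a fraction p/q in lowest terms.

85/8

a_0 = 10: 10/1
a_1 = 1: 11/1
a_2 = 1: 21/2
a_3 = 1: 32/3
a_4 = 2: 85/8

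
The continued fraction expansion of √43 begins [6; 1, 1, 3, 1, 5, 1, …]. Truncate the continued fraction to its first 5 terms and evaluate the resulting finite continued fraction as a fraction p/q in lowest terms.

a_0 = 6: 6/1
a_1 = 1: 7/1
a_2 = 1: 13/2
a_3 = 3: 46/7
a_4 = 1: 59/9

59/9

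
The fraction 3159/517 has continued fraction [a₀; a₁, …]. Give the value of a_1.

3159 ÷ 517 → quotient 6, remainder 57
517 ÷ 57 → quotient 9, remainder 4

9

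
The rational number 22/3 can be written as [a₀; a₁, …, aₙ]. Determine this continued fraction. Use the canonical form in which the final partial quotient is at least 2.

Apply division with remainder until the remainder is 0:
22 = 7·3 + 1, so a_0 = 7
3 = 3·1 + 0, so a_1 = 3

[7; 3]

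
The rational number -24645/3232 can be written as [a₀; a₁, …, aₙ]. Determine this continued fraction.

Apply division with remainder until the remainder is 0:
⌊-24645/3232⌋ = -8, remainder 1211
⌊3232/1211⌋ = 2, remainder 810
⌊1211/810⌋ = 1, remainder 401
⌊810/401⌋ = 2, remainder 8
⌊401/8⌋ = 50, remainder 1
⌊8/1⌋ = 8, remainder 0

[-8; 2, 1, 2, 50, 8]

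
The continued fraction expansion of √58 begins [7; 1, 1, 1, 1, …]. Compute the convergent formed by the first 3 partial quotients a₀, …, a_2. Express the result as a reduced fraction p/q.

Starting at the tail and folding back:
Start with 1.
1 + 1/(1/1) = 1 + 1/1 = 2/1
7 + 1/(2/1) = 7 + 1/2 = 15/2

15/2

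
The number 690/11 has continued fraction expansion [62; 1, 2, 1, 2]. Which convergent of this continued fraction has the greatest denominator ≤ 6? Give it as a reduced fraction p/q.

251/4

a_0 = 62: 62/1  (≤ bound)
a_1 = 1: 63/1  (≤ bound)
a_2 = 2: 188/3  (≤ bound)
a_3 = 1: 251/4  (≤ bound)
a_4 = 2: 690/11  (> 6, stop)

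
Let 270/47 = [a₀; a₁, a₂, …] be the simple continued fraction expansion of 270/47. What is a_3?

1

270 ÷ 47 → quotient 5, remainder 35
47 ÷ 35 → quotient 1, remainder 12
35 ÷ 12 → quotient 2, remainder 11
12 ÷ 11 → quotient 1, remainder 1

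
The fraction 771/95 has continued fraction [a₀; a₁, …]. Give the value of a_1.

771 = 8·95 + 11, so a_0 = 8
95 = 8·11 + 7, so a_1 = 8

8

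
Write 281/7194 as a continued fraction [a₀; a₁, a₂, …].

[0; 25, 1, 1, 1, 1, 27, 2]

281 = 0·7194 + 281, so a_0 = 0
7194 = 25·281 + 169, so a_1 = 25
281 = 1·169 + 112, so a_2 = 1
169 = 1·112 + 57, so a_3 = 1
112 = 1·57 + 55, so a_4 = 1
57 = 1·55 + 2, so a_5 = 1
55 = 27·2 + 1, so a_6 = 27
2 = 2·1 + 0, so a_7 = 2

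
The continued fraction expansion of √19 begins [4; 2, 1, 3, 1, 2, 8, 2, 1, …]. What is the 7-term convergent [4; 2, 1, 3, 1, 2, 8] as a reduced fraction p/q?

Start with 8.
2 + 1/(8/1) = 2 + 1/8 = 17/8
1 + 1/(17/8) = 1 + 8/17 = 25/17
3 + 1/(25/17) = 3 + 17/25 = 92/25
1 + 1/(92/25) = 1 + 25/92 = 117/92
2 + 1/(117/92) = 2 + 92/117 = 326/117
4 + 1/(326/117) = 4 + 117/326 = 1421/326

1421/326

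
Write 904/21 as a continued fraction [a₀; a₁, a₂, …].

904 = 43·21 + 1, so a_0 = 43
21 = 21·1 + 0, so a_1 = 21

[43; 21]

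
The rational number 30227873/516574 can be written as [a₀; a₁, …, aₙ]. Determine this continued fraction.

[58; 1, 1, 15, 14, 7, 15, 11]

⌊30227873/516574⌋ = 58, remainder 266581
⌊516574/266581⌋ = 1, remainder 249993
⌊266581/249993⌋ = 1, remainder 16588
⌊249993/16588⌋ = 15, remainder 1173
⌊16588/1173⌋ = 14, remainder 166
⌊1173/166⌋ = 7, remainder 11
⌊166/11⌋ = 15, remainder 1
⌊11/1⌋ = 11, remainder 0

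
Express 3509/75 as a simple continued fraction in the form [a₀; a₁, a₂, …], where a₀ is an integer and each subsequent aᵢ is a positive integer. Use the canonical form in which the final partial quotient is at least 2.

[46; 1, 3, 1, 2, 5]

⌊3509/75⌋ = 46, remainder 59
⌊75/59⌋ = 1, remainder 16
⌊59/16⌋ = 3, remainder 11
⌊16/11⌋ = 1, remainder 5
⌊11/5⌋ = 2, remainder 1
⌊5/1⌋ = 5, remainder 0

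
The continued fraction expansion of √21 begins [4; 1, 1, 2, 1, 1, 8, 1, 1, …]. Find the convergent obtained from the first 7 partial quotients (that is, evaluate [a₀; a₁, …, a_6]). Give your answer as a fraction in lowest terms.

472/103

Start with 8.
1 + 1/(8/1) = 1 + 1/8 = 9/8
1 + 1/(9/8) = 1 + 8/9 = 17/9
2 + 1/(17/9) = 2 + 9/17 = 43/17
1 + 1/(43/17) = 1 + 17/43 = 60/43
1 + 1/(60/43) = 1 + 43/60 = 103/60
4 + 1/(103/60) = 4 + 60/103 = 472/103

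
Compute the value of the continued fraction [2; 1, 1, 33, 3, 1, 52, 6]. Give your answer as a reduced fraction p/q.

214955/85728

Use the convergent recurrence hₖ = aₖ·hₖ₋₁ + hₖ₋₂ (and likewise for the denominators kₖ):
a_0 = 2: 2/1
a_1 = 1: 3/1
a_2 = 1: 5/2
a_3 = 33: 168/67
a_4 = 3: 509/203
a_5 = 1: 677/270
a_6 = 52: 35713/14243
a_7 = 6: 214955/85728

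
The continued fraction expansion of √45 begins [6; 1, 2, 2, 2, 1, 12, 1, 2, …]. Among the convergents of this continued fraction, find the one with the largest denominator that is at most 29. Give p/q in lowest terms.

161/24

List convergents until the denominator exceeds the bound:
a_0 = 6: 6/1  (≤ bound)
a_1 = 1: 7/1  (≤ bound)
a_2 = 2: 20/3  (≤ bound)
a_3 = 2: 47/7  (≤ bound)
a_4 = 2: 114/17  (≤ bound)
a_5 = 1: 161/24  (≤ bound)
a_6 = 12: 2046/305  (> 29, stop)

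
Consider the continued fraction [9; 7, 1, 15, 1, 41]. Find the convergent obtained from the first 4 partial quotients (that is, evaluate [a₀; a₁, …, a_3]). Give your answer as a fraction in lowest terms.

1159/127

Start with 15.
1 + 1/(15/1) = 1 + 1/15 = 16/15
7 + 1/(16/15) = 7 + 15/16 = 127/16
9 + 1/(127/16) = 9 + 16/127 = 1159/127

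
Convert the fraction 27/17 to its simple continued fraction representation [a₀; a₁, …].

[1; 1, 1, 2, 3]

Apply division with remainder until the remainder is 0:
27 ÷ 17 → quotient 1, remainder 10
17 ÷ 10 → quotient 1, remainder 7
10 ÷ 7 → quotient 1, remainder 3
7 ÷ 3 → quotient 2, remainder 1
3 ÷ 1 → quotient 3, remainder 0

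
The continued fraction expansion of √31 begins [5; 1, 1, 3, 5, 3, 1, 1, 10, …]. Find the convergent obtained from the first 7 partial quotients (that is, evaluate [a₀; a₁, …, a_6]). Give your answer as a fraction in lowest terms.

863/155

Build up convergents one term at a time:
a_0 = 5: 5/1
a_1 = 1: 6/1
a_2 = 1: 11/2
a_3 = 3: 39/7
a_4 = 5: 206/37
a_5 = 3: 657/118
a_6 = 1: 863/155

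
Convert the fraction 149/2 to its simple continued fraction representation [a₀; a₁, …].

[74; 2]

Repeatedly divide and take the remainder:
149 = 74·2 + 1, so a_0 = 74
2 = 2·1 + 0, so a_1 = 2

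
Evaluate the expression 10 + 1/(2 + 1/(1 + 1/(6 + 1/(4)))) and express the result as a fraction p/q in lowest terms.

Start with 4.
6 + 1/(4/1) = 6 + 1/4 = 25/4
1 + 1/(25/4) = 1 + 4/25 = 29/25
2 + 1/(29/25) = 2 + 25/29 = 83/29
10 + 1/(83/29) = 10 + 29/83 = 859/83

859/83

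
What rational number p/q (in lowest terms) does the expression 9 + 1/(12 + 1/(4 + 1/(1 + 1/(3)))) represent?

2107/232

a_0 = 9: 9/1
a_1 = 12: 109/12
a_2 = 4: 445/49
a_3 = 1: 554/61
a_4 = 3: 2107/232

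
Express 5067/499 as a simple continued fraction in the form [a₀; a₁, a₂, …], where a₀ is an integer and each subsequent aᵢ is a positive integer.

Repeatedly divide and take the remainder:
5067 ÷ 499 → quotient 10, remainder 77
499 ÷ 77 → quotient 6, remainder 37
77 ÷ 37 → quotient 2, remainder 3
37 ÷ 3 → quotient 12, remainder 1
3 ÷ 1 → quotient 3, remainder 0

[10; 6, 2, 12, 3]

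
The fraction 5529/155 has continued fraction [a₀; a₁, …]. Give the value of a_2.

⌊5529/155⌋ = 35, remainder 104
⌊155/104⌋ = 1, remainder 51
⌊104/51⌋ = 2, remainder 2

2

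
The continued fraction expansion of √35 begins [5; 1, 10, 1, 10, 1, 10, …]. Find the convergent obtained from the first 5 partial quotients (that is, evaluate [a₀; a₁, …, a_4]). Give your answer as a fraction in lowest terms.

775/131

a_0 = 5: 5/1
a_1 = 1: 6/1
a_2 = 10: 65/11
a_3 = 1: 71/12
a_4 = 10: 775/131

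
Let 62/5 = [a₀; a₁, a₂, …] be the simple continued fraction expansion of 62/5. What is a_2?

2

Run the Euclidean algorithm, recording each quotient:
62 ÷ 5 → quotient 12, remainder 2
5 ÷ 2 → quotient 2, remainder 1
2 ÷ 1 → quotient 2, remainder 0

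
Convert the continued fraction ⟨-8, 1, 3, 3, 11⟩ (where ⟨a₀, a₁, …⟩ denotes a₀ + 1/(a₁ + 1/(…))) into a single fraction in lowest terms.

-1063/147

Start with 11.
3 + 1/(11/1) = 3 + 1/11 = 34/11
3 + 1/(34/11) = 3 + 11/34 = 113/34
1 + 1/(113/34) = 1 + 34/113 = 147/113
-8 + 1/(147/113) = -8 + 113/147 = -1063/147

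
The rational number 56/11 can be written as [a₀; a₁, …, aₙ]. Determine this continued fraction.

56 = 5·11 + 1, so a_0 = 5
11 = 11·1 + 0, so a_1 = 11

[5; 11]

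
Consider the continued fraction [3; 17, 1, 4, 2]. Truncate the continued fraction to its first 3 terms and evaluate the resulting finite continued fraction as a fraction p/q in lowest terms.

a_0 = 3: 3/1
a_1 = 17: 52/17
a_2 = 1: 55/18

55/18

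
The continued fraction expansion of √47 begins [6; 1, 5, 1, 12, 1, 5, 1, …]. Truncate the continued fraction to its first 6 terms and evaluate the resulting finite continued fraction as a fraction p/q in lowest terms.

Starting at the tail and folding back:
Start with 1.
12 + 1/(1/1) = 12 + 1/1 = 13/1
1 + 1/(13/1) = 1 + 1/13 = 14/13
5 + 1/(14/13) = 5 + 13/14 = 83/14
1 + 1/(83/14) = 1 + 14/83 = 97/83
6 + 1/(97/83) = 6 + 83/97 = 665/97

665/97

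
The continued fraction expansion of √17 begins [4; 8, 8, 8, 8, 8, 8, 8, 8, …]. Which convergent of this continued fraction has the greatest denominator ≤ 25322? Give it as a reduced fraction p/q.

17684/4289

a_0 = 4: 4/1  (≤ bound)
a_1 = 8: 33/8  (≤ bound)
a_2 = 8: 268/65  (≤ bound)
a_3 = 8: 2177/528  (≤ bound)
a_4 = 8: 17684/4289  (≤ bound)
a_5 = 8: 143649/34840  (> 25322, stop)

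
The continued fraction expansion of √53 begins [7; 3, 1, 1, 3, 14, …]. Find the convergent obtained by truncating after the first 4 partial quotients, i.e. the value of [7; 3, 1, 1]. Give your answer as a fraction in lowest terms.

51/7

a_0 = 7: 7/1
a_1 = 3: 22/3
a_2 = 1: 29/4
a_3 = 1: 51/7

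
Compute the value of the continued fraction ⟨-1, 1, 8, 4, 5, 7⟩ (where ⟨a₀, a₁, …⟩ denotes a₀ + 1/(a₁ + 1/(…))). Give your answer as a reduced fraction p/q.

-151/1395

Compute successive convergents:
a_0 = -1: -1/1
a_1 = 1: 0/1
a_2 = 8: -1/9
a_3 = 4: -4/37
a_4 = 5: -21/194
a_5 = 7: -151/1395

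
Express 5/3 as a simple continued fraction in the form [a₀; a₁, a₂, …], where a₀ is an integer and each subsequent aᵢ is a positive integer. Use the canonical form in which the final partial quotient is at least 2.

⌊5/3⌋ = 1, remainder 2
⌊3/2⌋ = 1, remainder 1
⌊2/1⌋ = 2, remainder 0

[1; 1, 2]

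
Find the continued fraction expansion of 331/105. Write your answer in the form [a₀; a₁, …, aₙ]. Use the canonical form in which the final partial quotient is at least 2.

[3; 6, 1, 1, 3, 2]

Repeatedly divide and take the remainder:
331 ÷ 105 → quotient 3, remainder 16
105 ÷ 16 → quotient 6, remainder 9
16 ÷ 9 → quotient 1, remainder 7
9 ÷ 7 → quotient 1, remainder 2
7 ÷ 2 → quotient 3, remainder 1
2 ÷ 1 → quotient 2, remainder 0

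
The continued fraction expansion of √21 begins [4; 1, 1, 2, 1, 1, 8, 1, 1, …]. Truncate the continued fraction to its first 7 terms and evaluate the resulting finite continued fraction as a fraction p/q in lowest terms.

Start with 8.
1 + 1/(8/1) = 1 + 1/8 = 9/8
1 + 1/(9/8) = 1 + 8/9 = 17/9
2 + 1/(17/9) = 2 + 9/17 = 43/17
1 + 1/(43/17) = 1 + 17/43 = 60/43
1 + 1/(60/43) = 1 + 43/60 = 103/60
4 + 1/(103/60) = 4 + 60/103 = 472/103

472/103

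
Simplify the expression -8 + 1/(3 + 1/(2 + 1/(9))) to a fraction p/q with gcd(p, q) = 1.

-509/66

Collapse the nested fraction from the inside out:
Start with 9.
2 + 1/(9/1) = 2 + 1/9 = 19/9
3 + 1/(19/9) = 3 + 9/19 = 66/19
-8 + 1/(66/19) = -8 + 19/66 = -509/66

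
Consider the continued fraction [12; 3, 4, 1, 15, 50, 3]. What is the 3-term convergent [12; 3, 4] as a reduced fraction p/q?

160/13

Start with 4.
3 + 1/(4/1) = 3 + 1/4 = 13/4
12 + 1/(13/4) = 12 + 4/13 = 160/13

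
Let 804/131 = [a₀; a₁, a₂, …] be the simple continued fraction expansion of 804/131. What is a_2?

3

Repeatedly divide and take the remainder:
804 = 6·131 + 18, so a_0 = 6
131 = 7·18 + 5, so a_1 = 7
18 = 3·5 + 3, so a_2 = 3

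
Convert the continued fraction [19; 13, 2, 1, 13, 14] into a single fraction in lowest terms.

146839/7698

Work from the innermost term outward:
Start with 14.
13 + 1/(14/1) = 13 + 1/14 = 183/14
1 + 1/(183/14) = 1 + 14/183 = 197/183
2 + 1/(197/183) = 2 + 183/197 = 577/197
13 + 1/(577/197) = 13 + 197/577 = 7698/577
19 + 1/(7698/577) = 19 + 577/7698 = 146839/7698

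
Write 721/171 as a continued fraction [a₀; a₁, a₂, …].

[4; 4, 1, 1, 1, 1, 1, 4]

Apply division with remainder until the remainder is 0:
721 = 4·171 + 37, so a_0 = 4
171 = 4·37 + 23, so a_1 = 4
37 = 1·23 + 14, so a_2 = 1
23 = 1·14 + 9, so a_3 = 1
14 = 1·9 + 5, so a_4 = 1
9 = 1·5 + 4, so a_5 = 1
5 = 1·4 + 1, so a_6 = 1
4 = 4·1 + 0, so a_7 = 4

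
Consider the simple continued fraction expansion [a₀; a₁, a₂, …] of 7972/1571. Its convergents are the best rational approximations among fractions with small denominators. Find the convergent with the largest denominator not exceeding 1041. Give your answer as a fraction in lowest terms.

477/94

a_0 = 5: 5/1  (≤ bound)
a_1 = 13: 66/13  (≤ bound)
a_2 = 2: 137/27  (≤ bound)
a_3 = 2: 340/67  (≤ bound)
a_4 = 1: 477/94  (≤ bound)
a_5 = 16: 7972/1571  (> 1041, stop)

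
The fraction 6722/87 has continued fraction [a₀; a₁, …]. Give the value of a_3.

⌊6722/87⌋ = 77, remainder 23
⌊87/23⌋ = 3, remainder 18
⌊23/18⌋ = 1, remainder 5
⌊18/5⌋ = 3, remainder 3

3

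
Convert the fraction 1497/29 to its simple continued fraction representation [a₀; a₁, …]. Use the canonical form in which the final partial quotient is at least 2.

1497 ÷ 29 → quotient 51, remainder 18
29 ÷ 18 → quotient 1, remainder 11
18 ÷ 11 → quotient 1, remainder 7
11 ÷ 7 → quotient 1, remainder 4
7 ÷ 4 → quotient 1, remainder 3
4 ÷ 3 → quotient 1, remainder 1
3 ÷ 1 → quotient 3, remainder 0

[51; 1, 1, 1, 1, 1, 3]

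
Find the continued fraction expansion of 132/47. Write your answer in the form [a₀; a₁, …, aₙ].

⌊132/47⌋ = 2, remainder 38
⌊47/38⌋ = 1, remainder 9
⌊38/9⌋ = 4, remainder 2
⌊9/2⌋ = 4, remainder 1
⌊2/1⌋ = 2, remainder 0

[2; 1, 4, 4, 2]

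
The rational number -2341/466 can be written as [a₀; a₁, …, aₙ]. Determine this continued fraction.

[-6; 1, 41, 2, 1, 3]

Run the Euclidean algorithm, recording each quotient:
⌊-2341/466⌋ = -6, remainder 455
⌊466/455⌋ = 1, remainder 11
⌊455/11⌋ = 41, remainder 4
⌊11/4⌋ = 2, remainder 3
⌊4/3⌋ = 1, remainder 1
⌊3/1⌋ = 3, remainder 0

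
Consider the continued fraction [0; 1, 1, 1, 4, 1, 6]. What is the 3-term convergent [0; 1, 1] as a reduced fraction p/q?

1/2

Collapse the nested fraction from the inside out:
Start with 1.
1 + 1/(1/1) = 1 + 1/1 = 2/1
0 + 1/(2/1) = 0 + 1/2 = 1/2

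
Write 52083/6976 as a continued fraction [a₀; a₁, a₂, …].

Run the Euclidean algorithm, recording each quotient:
52083 = 7·6976 + 3251, so a_0 = 7
6976 = 2·3251 + 474, so a_1 = 2
3251 = 6·474 + 407, so a_2 = 6
474 = 1·407 + 67, so a_3 = 1
407 = 6·67 + 5, so a_4 = 6
67 = 13·5 + 2, so a_5 = 13
5 = 2·2 + 1, so a_6 = 2
2 = 2·1 + 0, so a_7 = 2

[7; 2, 6, 1, 6, 13, 2, 2]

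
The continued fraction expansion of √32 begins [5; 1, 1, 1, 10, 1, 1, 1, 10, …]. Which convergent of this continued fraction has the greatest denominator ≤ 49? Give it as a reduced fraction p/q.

198/35

List convergents until the denominator exceeds the bound:
a_0 = 5: 5/1  (≤ bound)
a_1 = 1: 6/1  (≤ bound)
a_2 = 1: 11/2  (≤ bound)
a_3 = 1: 17/3  (≤ bound)
a_4 = 10: 181/32  (≤ bound)
a_5 = 1: 198/35  (≤ bound)
a_6 = 1: 379/67  (> 49, stop)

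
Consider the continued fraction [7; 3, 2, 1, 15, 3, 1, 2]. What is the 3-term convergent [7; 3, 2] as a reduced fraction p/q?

Starting at the tail and folding back:
Start with 2.
3 + 1/(2/1) = 3 + 1/2 = 7/2
7 + 1/(7/2) = 7 + 2/7 = 51/7

51/7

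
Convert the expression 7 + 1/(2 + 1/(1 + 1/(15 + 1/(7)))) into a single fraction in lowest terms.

Use the convergent recurrence hₖ = aₖ·hₖ₋₁ + hₖ₋₂ (and likewise for the denominators kₖ):
a_0 = 7: 7/1
a_1 = 2: 15/2
a_2 = 1: 22/3
a_3 = 15: 345/47
a_4 = 7: 2437/332

2437/332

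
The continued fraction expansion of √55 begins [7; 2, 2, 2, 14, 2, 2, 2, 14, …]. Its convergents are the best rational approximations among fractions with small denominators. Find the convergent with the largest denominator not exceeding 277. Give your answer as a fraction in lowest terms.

a_0 = 7: 7/1  (≤ bound)
a_1 = 2: 15/2  (≤ bound)
a_2 = 2: 37/5  (≤ bound)
a_3 = 2: 89/12  (≤ bound)
a_4 = 14: 1283/173  (≤ bound)
a_5 = 2: 2655/358  (> 277, stop)

1283/173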